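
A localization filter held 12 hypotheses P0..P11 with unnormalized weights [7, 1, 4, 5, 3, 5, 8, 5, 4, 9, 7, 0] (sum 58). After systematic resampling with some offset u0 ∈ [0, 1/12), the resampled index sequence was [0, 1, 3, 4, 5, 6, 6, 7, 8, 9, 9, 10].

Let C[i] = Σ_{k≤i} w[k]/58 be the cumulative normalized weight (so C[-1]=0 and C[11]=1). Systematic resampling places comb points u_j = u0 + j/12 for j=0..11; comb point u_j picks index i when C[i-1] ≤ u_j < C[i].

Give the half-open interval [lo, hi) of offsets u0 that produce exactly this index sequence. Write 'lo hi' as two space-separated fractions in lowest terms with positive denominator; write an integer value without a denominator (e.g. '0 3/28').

5/116 4/87

C = [7/58, 4/29, 6/29, 17/58, 10/29, 25/58, 33/58, 19/29, 21/29, 51/58, 1, 1]
j=0 picked index 0: u0 ∈ [0, 7/58)
j=1 picked index 1: u0 ∈ [13/348, 19/348)
j=2 picked index 3: u0 ∈ [7/174, 11/87)
j=3 picked index 4: u0 ∈ [5/116, 11/116)
j=4 picked index 5: u0 ∈ [1/87, 17/174)
j=5 picked index 6: u0 ∈ [5/348, 53/348)
j=6 picked index 6: u0 ∈ [-2/29, 2/29)
j=7 picked index 7: u0 ∈ [-5/348, 25/348)
j=8 picked index 8: u0 ∈ [-1/87, 5/87)
j=9 picked index 9: u0 ∈ [-3/116, 15/116)
j=10 picked index 9: u0 ∈ [-19/174, 4/87)
j=11 picked index 10: u0 ∈ [-13/348, 1/12)
intersection: [5/116, 4/87)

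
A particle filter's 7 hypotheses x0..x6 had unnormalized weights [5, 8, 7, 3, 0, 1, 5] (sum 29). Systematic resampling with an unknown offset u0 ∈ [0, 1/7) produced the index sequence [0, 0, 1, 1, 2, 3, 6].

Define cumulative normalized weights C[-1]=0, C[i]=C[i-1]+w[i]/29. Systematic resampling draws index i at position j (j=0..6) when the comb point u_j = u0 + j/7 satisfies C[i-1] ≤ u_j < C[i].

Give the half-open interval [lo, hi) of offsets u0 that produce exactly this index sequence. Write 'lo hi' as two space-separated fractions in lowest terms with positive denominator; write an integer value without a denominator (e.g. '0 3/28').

C = [5/29, 13/29, 20/29, 23/29, 23/29, 24/29, 1]
j=0 picked index 0: u0 ∈ [0, 5/29)
j=1 picked index 0: u0 ∈ [-1/7, 6/203)
j=2 picked index 1: u0 ∈ [-23/203, 33/203)
j=3 picked index 1: u0 ∈ [-52/203, 4/203)
j=4 picked index 2: u0 ∈ [-25/203, 24/203)
j=5 picked index 3: u0 ∈ [-5/203, 16/203)
j=6 picked index 6: u0 ∈ [-6/203, 1/7)
intersection: [0, 4/203)

0 4/203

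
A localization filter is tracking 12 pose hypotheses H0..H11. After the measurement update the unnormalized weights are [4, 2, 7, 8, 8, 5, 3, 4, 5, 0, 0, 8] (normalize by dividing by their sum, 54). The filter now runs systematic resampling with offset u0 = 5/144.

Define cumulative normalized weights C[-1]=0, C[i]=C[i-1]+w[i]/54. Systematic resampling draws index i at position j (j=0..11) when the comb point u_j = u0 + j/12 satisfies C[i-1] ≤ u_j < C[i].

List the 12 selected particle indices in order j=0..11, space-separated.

C = [2/27, 1/9, 13/54, 7/18, 29/54, 17/27, 37/54, 41/54, 23/27, 23/27, 23/27, 1]
j=0: u_0=5/144 ∈ [0, 2/27) → index 0
j=1: u_1=17/144 ∈ [1/9, 13/54) → index 2
j=2: u_2=29/144 ∈ [1/9, 13/54) → index 2
j=3: u_3=41/144 ∈ [13/54, 7/18) → index 3
j=4: u_4=53/144 ∈ [13/54, 7/18) → index 3
j=5: u_5=65/144 ∈ [7/18, 29/54) → index 4
j=6: u_6=77/144 ∈ [7/18, 29/54) → index 4
j=7: u_7=89/144 ∈ [29/54, 17/27) → index 5
j=8: u_8=101/144 ∈ [37/54, 41/54) → index 7
j=9: u_9=113/144 ∈ [41/54, 23/27) → index 8
j=10: u_10=125/144 ∈ [23/27, 1) → index 11
j=11: u_11=137/144 ∈ [23/27, 1) → index 11

0 2 2 3 3 4 4 5 7 8 11 11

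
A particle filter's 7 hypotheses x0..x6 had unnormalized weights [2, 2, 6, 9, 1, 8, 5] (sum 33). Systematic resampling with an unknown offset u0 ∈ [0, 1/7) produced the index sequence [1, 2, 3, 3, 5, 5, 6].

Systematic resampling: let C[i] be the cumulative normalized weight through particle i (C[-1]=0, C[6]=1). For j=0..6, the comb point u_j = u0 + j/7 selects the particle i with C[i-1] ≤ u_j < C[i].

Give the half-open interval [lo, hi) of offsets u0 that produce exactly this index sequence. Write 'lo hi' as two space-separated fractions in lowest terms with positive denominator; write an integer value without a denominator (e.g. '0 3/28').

2/33 4/33

C = [2/33, 4/33, 10/33, 19/33, 20/33, 28/33, 1]
j=0 picked index 1: u0 ∈ [2/33, 4/33)
j=1 picked index 2: u0 ∈ [-5/231, 37/231)
j=2 picked index 3: u0 ∈ [4/231, 67/231)
j=3 picked index 3: u0 ∈ [-29/231, 34/231)
j=4 picked index 5: u0 ∈ [8/231, 64/231)
j=5 picked index 5: u0 ∈ [-25/231, 31/231)
j=6 picked index 6: u0 ∈ [-2/231, 1/7)
intersection: [2/33, 4/33)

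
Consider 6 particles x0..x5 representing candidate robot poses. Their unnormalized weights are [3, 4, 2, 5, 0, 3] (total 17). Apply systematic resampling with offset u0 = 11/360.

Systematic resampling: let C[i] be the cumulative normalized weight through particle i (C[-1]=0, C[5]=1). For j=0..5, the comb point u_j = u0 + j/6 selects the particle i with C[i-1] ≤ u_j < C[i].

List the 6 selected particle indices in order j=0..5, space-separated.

C = [3/17, 7/17, 9/17, 14/17, 14/17, 1]
j=0: u_0=11/360 ∈ [0, 3/17) → index 0
j=1: u_1=71/360 ∈ [3/17, 7/17) → index 1
j=2: u_2=131/360 ∈ [3/17, 7/17) → index 1
j=3: u_3=191/360 ∈ [9/17, 14/17) → index 3
j=4: u_4=251/360 ∈ [9/17, 14/17) → index 3
j=5: u_5=311/360 ∈ [14/17, 1) → index 5

0 1 1 3 3 5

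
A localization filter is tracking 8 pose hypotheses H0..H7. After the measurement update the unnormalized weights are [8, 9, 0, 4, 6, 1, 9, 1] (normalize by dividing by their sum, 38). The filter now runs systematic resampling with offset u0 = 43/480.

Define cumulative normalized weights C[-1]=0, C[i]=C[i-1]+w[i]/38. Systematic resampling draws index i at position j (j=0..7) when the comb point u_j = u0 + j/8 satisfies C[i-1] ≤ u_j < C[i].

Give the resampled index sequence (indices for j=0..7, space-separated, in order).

0 1 1 3 4 5 6 6

C = [4/19, 17/38, 17/38, 21/38, 27/38, 14/19, 37/38, 1]
j=0: u_0=43/480 ∈ [0, 4/19) → index 0
j=1: u_1=103/480 ∈ [4/19, 17/38) → index 1
j=2: u_2=163/480 ∈ [4/19, 17/38) → index 1
j=3: u_3=223/480 ∈ [17/38, 21/38) → index 3
j=4: u_4=283/480 ∈ [21/38, 27/38) → index 4
j=5: u_5=343/480 ∈ [27/38, 14/19) → index 5
j=6: u_6=403/480 ∈ [14/19, 37/38) → index 6
j=7: u_7=463/480 ∈ [14/19, 37/38) → index 6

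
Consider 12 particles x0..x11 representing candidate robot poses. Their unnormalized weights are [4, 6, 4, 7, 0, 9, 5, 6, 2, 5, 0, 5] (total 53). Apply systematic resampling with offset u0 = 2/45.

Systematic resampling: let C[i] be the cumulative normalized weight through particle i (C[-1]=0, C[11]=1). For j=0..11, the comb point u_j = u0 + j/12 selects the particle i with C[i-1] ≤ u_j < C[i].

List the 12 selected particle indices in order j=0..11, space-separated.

C = [4/53, 10/53, 14/53, 21/53, 21/53, 30/53, 35/53, 41/53, 43/53, 48/53, 48/53, 1]
j=0: u_0=2/45 ∈ [0, 4/53) → index 0
j=1: u_1=23/180 ∈ [4/53, 10/53) → index 1
j=2: u_2=19/90 ∈ [10/53, 14/53) → index 2
j=3: u_3=53/180 ∈ [14/53, 21/53) → index 3
j=4: u_4=17/45 ∈ [14/53, 21/53) → index 3
j=5: u_5=83/180 ∈ [21/53, 30/53) → index 5
j=6: u_6=49/90 ∈ [21/53, 30/53) → index 5
j=7: u_7=113/180 ∈ [30/53, 35/53) → index 6
j=8: u_8=32/45 ∈ [35/53, 41/53) → index 7
j=9: u_9=143/180 ∈ [41/53, 43/53) → index 8
j=10: u_10=79/90 ∈ [43/53, 48/53) → index 9
j=11: u_11=173/180 ∈ [48/53, 1) → index 11

0 1 2 3 3 5 5 6 7 8 9 11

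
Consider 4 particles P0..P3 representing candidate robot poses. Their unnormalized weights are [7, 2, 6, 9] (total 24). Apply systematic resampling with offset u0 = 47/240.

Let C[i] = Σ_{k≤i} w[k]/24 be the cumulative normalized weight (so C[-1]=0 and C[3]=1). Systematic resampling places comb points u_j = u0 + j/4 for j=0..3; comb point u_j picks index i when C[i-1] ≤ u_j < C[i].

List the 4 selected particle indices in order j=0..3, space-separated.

0 2 3 3

C = [7/24, 3/8, 5/8, 1]
j=0: u_0=47/240 ∈ [0, 7/24) → index 0
j=1: u_1=107/240 ∈ [3/8, 5/8) → index 2
j=2: u_2=167/240 ∈ [5/8, 1) → index 3
j=3: u_3=227/240 ∈ [5/8, 1) → index 3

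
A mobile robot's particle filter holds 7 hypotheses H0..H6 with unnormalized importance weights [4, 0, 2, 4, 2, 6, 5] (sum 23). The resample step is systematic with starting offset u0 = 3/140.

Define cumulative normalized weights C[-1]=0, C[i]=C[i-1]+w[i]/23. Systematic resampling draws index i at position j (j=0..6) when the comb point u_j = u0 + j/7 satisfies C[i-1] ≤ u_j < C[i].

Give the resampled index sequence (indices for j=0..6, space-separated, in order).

0 0 3 4 5 5 6

C = [4/23, 4/23, 6/23, 10/23, 12/23, 18/23, 1]
j=0: u_0=3/140 ∈ [0, 4/23) → index 0
j=1: u_1=23/140 ∈ [0, 4/23) → index 0
j=2: u_2=43/140 ∈ [6/23, 10/23) → index 3
j=3: u_3=9/20 ∈ [10/23, 12/23) → index 4
j=4: u_4=83/140 ∈ [12/23, 18/23) → index 5
j=5: u_5=103/140 ∈ [12/23, 18/23) → index 5
j=6: u_6=123/140 ∈ [18/23, 1) → index 6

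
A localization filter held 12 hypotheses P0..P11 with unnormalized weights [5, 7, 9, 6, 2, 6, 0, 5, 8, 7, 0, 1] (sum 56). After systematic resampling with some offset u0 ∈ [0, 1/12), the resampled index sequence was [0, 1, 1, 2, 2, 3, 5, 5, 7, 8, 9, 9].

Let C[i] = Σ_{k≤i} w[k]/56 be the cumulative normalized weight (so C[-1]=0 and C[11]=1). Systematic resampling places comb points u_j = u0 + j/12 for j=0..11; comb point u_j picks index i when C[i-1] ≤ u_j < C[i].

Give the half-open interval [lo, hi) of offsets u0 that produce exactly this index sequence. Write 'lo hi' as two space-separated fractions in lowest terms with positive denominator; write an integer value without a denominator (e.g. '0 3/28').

C = [5/56, 3/14, 3/8, 27/56, 29/56, 5/8, 5/8, 5/7, 6/7, 55/56, 55/56, 1]
j=0 picked index 0: u0 ∈ [0, 5/56)
j=1 picked index 1: u0 ∈ [1/168, 11/84)
j=2 picked index 1: u0 ∈ [-13/168, 1/21)
j=3 picked index 2: u0 ∈ [-1/28, 1/8)
j=4 picked index 2: u0 ∈ [-5/42, 1/24)
j=5 picked index 3: u0 ∈ [-1/24, 11/168)
j=6 picked index 5: u0 ∈ [1/56, 1/8)
j=7 picked index 5: u0 ∈ [-11/168, 1/24)
j=8 picked index 7: u0 ∈ [-1/24, 1/21)
j=9 picked index 8: u0 ∈ [-1/28, 3/28)
j=10 picked index 9: u0 ∈ [1/42, 25/168)
j=11 picked index 9: u0 ∈ [-5/84, 11/168)
intersection: [1/42, 1/24)

1/42 1/24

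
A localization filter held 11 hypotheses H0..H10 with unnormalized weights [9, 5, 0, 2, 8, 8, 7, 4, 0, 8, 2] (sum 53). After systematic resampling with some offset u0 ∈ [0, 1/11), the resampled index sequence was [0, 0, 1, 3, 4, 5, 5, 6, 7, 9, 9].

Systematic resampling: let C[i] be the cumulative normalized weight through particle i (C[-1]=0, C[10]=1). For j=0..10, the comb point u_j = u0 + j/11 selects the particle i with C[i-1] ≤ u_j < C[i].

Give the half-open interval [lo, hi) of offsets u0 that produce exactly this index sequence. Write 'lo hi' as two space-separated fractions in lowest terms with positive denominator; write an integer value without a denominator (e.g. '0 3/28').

C = [9/53, 14/53, 14/53, 16/53, 24/53, 32/53, 39/53, 43/53, 43/53, 51/53, 1]
j=0 picked index 0: u0 ∈ [0, 9/53)
j=1 picked index 0: u0 ∈ [-1/11, 46/583)
j=2 picked index 1: u0 ∈ [-7/583, 48/583)
j=3 picked index 3: u0 ∈ [-5/583, 17/583)
j=4 picked index 4: u0 ∈ [-36/583, 52/583)
j=5 picked index 5: u0 ∈ [-1/583, 87/583)
j=6 picked index 5: u0 ∈ [-54/583, 34/583)
j=7 picked index 6: u0 ∈ [-19/583, 58/583)
j=8 picked index 7: u0 ∈ [5/583, 49/583)
j=9 picked index 9: u0 ∈ [-4/583, 84/583)
j=10 picked index 9: u0 ∈ [-57/583, 31/583)
intersection: [5/583, 17/583)

5/583 17/583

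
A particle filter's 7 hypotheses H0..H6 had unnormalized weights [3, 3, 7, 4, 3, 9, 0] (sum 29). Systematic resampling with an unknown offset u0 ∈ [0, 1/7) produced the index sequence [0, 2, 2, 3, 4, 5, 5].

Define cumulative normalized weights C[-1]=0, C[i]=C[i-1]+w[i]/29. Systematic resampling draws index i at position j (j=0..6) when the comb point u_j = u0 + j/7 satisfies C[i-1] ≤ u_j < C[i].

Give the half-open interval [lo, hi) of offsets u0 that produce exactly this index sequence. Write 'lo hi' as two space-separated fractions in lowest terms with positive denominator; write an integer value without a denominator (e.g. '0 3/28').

C = [3/29, 6/29, 13/29, 17/29, 20/29, 1, 1]
j=0 picked index 0: u0 ∈ [0, 3/29)
j=1 picked index 2: u0 ∈ [13/203, 62/203)
j=2 picked index 2: u0 ∈ [-16/203, 33/203)
j=3 picked index 3: u0 ∈ [4/203, 32/203)
j=4 picked index 4: u0 ∈ [3/203, 24/203)
j=5 picked index 5: u0 ∈ [-5/203, 2/7)
j=6 picked index 5: u0 ∈ [-34/203, 1/7)
intersection: [13/203, 3/29)

13/203 3/29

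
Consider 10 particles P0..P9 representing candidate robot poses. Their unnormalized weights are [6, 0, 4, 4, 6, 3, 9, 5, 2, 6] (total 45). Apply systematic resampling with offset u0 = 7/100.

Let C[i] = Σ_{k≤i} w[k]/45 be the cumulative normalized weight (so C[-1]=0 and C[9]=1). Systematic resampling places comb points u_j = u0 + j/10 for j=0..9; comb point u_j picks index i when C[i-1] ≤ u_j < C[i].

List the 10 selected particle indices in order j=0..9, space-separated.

0 2 3 4 5 6 6 7 9 9

C = [2/15, 2/15, 2/9, 14/45, 4/9, 23/45, 32/45, 37/45, 13/15, 1]
j=0: u_0=7/100 ∈ [0, 2/15) → index 0
j=1: u_1=17/100 ∈ [2/15, 2/9) → index 2
j=2: u_2=27/100 ∈ [2/9, 14/45) → index 3
j=3: u_3=37/100 ∈ [14/45, 4/9) → index 4
j=4: u_4=47/100 ∈ [4/9, 23/45) → index 5
j=5: u_5=57/100 ∈ [23/45, 32/45) → index 6
j=6: u_6=67/100 ∈ [23/45, 32/45) → index 6
j=7: u_7=77/100 ∈ [32/45, 37/45) → index 7
j=8: u_8=87/100 ∈ [13/15, 1) → index 9
j=9: u_9=97/100 ∈ [13/15, 1) → index 9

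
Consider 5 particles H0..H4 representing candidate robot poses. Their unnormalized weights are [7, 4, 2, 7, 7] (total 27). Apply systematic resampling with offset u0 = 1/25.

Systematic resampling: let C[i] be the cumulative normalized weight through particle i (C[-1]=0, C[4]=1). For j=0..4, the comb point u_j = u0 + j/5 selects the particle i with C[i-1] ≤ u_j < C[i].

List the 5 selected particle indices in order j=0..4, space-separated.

C = [7/27, 11/27, 13/27, 20/27, 1]
j=0: u_0=1/25 ∈ [0, 7/27) → index 0
j=1: u_1=6/25 ∈ [0, 7/27) → index 0
j=2: u_2=11/25 ∈ [11/27, 13/27) → index 2
j=3: u_3=16/25 ∈ [13/27, 20/27) → index 3
j=4: u_4=21/25 ∈ [20/27, 1) → index 4

0 0 2 3 4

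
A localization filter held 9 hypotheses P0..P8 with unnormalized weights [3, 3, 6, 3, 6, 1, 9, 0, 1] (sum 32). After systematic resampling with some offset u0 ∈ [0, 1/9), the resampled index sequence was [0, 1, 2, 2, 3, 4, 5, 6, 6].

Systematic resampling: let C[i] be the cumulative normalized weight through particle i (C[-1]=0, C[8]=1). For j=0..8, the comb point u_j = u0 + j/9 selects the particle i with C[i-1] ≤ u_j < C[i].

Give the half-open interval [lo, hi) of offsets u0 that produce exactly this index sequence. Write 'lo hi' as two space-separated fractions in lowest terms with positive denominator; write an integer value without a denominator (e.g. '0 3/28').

0 1/48

C = [3/32, 3/16, 3/8, 15/32, 21/32, 11/16, 31/32, 31/32, 1]
j=0 picked index 0: u0 ∈ [0, 3/32)
j=1 picked index 1: u0 ∈ [-5/288, 11/144)
j=2 picked index 2: u0 ∈ [-5/144, 11/72)
j=3 picked index 2: u0 ∈ [-7/48, 1/24)
j=4 picked index 3: u0 ∈ [-5/72, 7/288)
j=5 picked index 4: u0 ∈ [-25/288, 29/288)
j=6 picked index 5: u0 ∈ [-1/96, 1/48)
j=7 picked index 6: u0 ∈ [-13/144, 55/288)
j=8 picked index 6: u0 ∈ [-29/144, 23/288)
intersection: [0, 1/48)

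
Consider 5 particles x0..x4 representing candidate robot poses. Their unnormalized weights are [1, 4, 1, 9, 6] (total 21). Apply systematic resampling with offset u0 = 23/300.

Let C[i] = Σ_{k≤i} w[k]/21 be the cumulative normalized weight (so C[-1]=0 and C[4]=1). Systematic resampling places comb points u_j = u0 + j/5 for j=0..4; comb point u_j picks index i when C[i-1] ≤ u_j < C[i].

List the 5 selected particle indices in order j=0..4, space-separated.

C = [1/21, 5/21, 2/7, 5/7, 1]
j=0: u_0=23/300 ∈ [1/21, 5/21) → index 1
j=1: u_1=83/300 ∈ [5/21, 2/7) → index 2
j=2: u_2=143/300 ∈ [2/7, 5/7) → index 3
j=3: u_3=203/300 ∈ [2/7, 5/7) → index 3
j=4: u_4=263/300 ∈ [5/7, 1) → index 4

1 2 3 3 4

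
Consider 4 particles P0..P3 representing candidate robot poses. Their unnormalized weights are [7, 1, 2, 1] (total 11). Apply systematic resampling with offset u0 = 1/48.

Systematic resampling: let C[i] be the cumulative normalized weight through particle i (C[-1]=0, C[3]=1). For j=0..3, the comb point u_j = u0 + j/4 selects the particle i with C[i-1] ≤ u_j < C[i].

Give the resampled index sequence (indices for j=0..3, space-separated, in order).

C = [7/11, 8/11, 10/11, 1]
j=0: u_0=1/48 ∈ [0, 7/11) → index 0
j=1: u_1=13/48 ∈ [0, 7/11) → index 0
j=2: u_2=25/48 ∈ [0, 7/11) → index 0
j=3: u_3=37/48 ∈ [8/11, 10/11) → index 2

0 0 0 2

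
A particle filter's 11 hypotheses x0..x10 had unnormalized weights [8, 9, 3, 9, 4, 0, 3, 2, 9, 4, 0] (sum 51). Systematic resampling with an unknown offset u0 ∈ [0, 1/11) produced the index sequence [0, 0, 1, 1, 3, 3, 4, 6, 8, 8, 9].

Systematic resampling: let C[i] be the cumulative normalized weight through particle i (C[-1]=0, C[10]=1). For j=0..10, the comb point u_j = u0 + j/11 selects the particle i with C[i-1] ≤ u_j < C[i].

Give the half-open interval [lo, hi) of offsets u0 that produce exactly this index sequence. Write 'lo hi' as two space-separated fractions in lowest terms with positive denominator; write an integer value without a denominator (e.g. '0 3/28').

16/561 2/33

C = [8/51, 1/3, 20/51, 29/51, 11/17, 11/17, 12/17, 38/51, 47/51, 1, 1]
j=0 picked index 0: u0 ∈ [0, 8/51)
j=1 picked index 0: u0 ∈ [-1/11, 37/561)
j=2 picked index 1: u0 ∈ [-14/561, 5/33)
j=3 picked index 1: u0 ∈ [-65/561, 2/33)
j=4 picked index 3: u0 ∈ [16/561, 115/561)
j=5 picked index 3: u0 ∈ [-35/561, 64/561)
j=6 picked index 4: u0 ∈ [13/561, 19/187)
j=7 picked index 6: u0 ∈ [2/187, 13/187)
j=8 picked index 8: u0 ∈ [10/561, 109/561)
j=9 picked index 8: u0 ∈ [-41/561, 58/561)
j=10 picked index 9: u0 ∈ [7/561, 1/11)
intersection: [16/561, 2/33)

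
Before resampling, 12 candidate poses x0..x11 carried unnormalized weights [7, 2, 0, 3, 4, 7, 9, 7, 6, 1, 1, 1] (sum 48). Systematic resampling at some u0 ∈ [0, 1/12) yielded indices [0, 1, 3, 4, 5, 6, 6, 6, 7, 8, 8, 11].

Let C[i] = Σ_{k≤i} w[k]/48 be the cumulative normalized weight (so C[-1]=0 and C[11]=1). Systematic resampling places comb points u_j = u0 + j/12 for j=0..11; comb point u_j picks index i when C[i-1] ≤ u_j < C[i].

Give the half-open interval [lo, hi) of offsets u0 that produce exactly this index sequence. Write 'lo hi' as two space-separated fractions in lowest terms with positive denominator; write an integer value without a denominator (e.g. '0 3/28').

1/16 1/12

C = [7/48, 3/16, 3/16, 1/4, 1/3, 23/48, 2/3, 13/16, 15/16, 23/24, 47/48, 1]
j=0 picked index 0: u0 ∈ [0, 7/48)
j=1 picked index 1: u0 ∈ [1/16, 5/48)
j=2 picked index 3: u0 ∈ [1/48, 1/12)
j=3 picked index 4: u0 ∈ [0, 1/12)
j=4 picked index 5: u0 ∈ [0, 7/48)
j=5 picked index 6: u0 ∈ [1/16, 1/4)
j=6 picked index 6: u0 ∈ [-1/48, 1/6)
j=7 picked index 6: u0 ∈ [-5/48, 1/12)
j=8 picked index 7: u0 ∈ [0, 7/48)
j=9 picked index 8: u0 ∈ [1/16, 3/16)
j=10 picked index 8: u0 ∈ [-1/48, 5/48)
j=11 picked index 11: u0 ∈ [1/16, 1/12)
intersection: [1/16, 1/12)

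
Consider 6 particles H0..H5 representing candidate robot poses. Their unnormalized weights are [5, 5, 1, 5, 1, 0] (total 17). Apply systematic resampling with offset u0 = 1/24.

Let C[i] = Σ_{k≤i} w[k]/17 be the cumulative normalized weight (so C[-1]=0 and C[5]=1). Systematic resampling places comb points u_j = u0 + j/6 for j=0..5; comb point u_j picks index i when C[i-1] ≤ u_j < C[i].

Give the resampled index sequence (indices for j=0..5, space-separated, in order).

C = [5/17, 10/17, 11/17, 16/17, 1, 1]
j=0: u_0=1/24 ∈ [0, 5/17) → index 0
j=1: u_1=5/24 ∈ [0, 5/17) → index 0
j=2: u_2=3/8 ∈ [5/17, 10/17) → index 1
j=3: u_3=13/24 ∈ [5/17, 10/17) → index 1
j=4: u_4=17/24 ∈ [11/17, 16/17) → index 3
j=5: u_5=7/8 ∈ [11/17, 16/17) → index 3

0 0 1 1 3 3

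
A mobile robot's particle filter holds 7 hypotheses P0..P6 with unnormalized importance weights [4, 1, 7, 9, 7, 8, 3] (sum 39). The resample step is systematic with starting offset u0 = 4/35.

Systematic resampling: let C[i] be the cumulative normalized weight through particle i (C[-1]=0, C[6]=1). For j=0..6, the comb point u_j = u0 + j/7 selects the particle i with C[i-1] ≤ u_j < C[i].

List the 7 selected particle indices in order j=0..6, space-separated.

1 2 3 4 4 5 6

C = [4/39, 5/39, 4/13, 7/13, 28/39, 12/13, 1]
j=0: u_0=4/35 ∈ [4/39, 5/39) → index 1
j=1: u_1=9/35 ∈ [5/39, 4/13) → index 2
j=2: u_2=2/5 ∈ [4/13, 7/13) → index 3
j=3: u_3=19/35 ∈ [7/13, 28/39) → index 4
j=4: u_4=24/35 ∈ [7/13, 28/39) → index 4
j=5: u_5=29/35 ∈ [28/39, 12/13) → index 5
j=6: u_6=34/35 ∈ [12/13, 1) → index 6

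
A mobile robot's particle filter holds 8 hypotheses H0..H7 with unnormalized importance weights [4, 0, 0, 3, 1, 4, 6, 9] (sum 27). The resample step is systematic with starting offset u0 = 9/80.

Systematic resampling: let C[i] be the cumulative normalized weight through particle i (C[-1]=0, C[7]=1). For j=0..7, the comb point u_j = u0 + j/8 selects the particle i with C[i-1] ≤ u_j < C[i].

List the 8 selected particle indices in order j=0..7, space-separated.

0 3 5 6 6 7 7 7

C = [4/27, 4/27, 4/27, 7/27, 8/27, 4/9, 2/3, 1]
j=0: u_0=9/80 ∈ [0, 4/27) → index 0
j=1: u_1=19/80 ∈ [4/27, 7/27) → index 3
j=2: u_2=29/80 ∈ [8/27, 4/9) → index 5
j=3: u_3=39/80 ∈ [4/9, 2/3) → index 6
j=4: u_4=49/80 ∈ [4/9, 2/3) → index 6
j=5: u_5=59/80 ∈ [2/3, 1) → index 7
j=6: u_6=69/80 ∈ [2/3, 1) → index 7
j=7: u_7=79/80 ∈ [2/3, 1) → index 7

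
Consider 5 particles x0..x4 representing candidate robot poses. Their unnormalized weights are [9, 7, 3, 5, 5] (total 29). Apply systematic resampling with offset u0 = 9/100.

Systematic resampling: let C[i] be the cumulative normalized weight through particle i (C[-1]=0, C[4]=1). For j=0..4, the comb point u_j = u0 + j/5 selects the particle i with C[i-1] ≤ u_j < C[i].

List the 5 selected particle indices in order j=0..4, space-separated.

C = [9/29, 16/29, 19/29, 24/29, 1]
j=0: u_0=9/100 ∈ [0, 9/29) → index 0
j=1: u_1=29/100 ∈ [0, 9/29) → index 0
j=2: u_2=49/100 ∈ [9/29, 16/29) → index 1
j=3: u_3=69/100 ∈ [19/29, 24/29) → index 3
j=4: u_4=89/100 ∈ [24/29, 1) → index 4

0 0 1 3 4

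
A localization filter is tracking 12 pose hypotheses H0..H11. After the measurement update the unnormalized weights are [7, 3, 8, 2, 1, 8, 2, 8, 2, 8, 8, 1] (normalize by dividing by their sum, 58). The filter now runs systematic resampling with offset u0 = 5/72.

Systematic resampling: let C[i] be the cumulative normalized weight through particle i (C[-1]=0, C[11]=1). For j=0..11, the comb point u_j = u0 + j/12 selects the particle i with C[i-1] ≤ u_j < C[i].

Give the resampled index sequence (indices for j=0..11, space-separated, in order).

C = [7/58, 5/29, 9/29, 10/29, 21/58, 1/2, 31/58, 39/58, 41/58, 49/58, 57/58, 1]
j=0: u_0=5/72 ∈ [0, 7/58) → index 0
j=1: u_1=11/72 ∈ [7/58, 5/29) → index 1
j=2: u_2=17/72 ∈ [5/29, 9/29) → index 2
j=3: u_3=23/72 ∈ [9/29, 10/29) → index 3
j=4: u_4=29/72 ∈ [21/58, 1/2) → index 5
j=5: u_5=35/72 ∈ [21/58, 1/2) → index 5
j=6: u_6=41/72 ∈ [31/58, 39/58) → index 7
j=7: u_7=47/72 ∈ [31/58, 39/58) → index 7
j=8: u_8=53/72 ∈ [41/58, 49/58) → index 9
j=9: u_9=59/72 ∈ [41/58, 49/58) → index 9
j=10: u_10=65/72 ∈ [49/58, 57/58) → index 10
j=11: u_11=71/72 ∈ [57/58, 1) → index 11

0 1 2 3 5 5 7 7 9 9 10 11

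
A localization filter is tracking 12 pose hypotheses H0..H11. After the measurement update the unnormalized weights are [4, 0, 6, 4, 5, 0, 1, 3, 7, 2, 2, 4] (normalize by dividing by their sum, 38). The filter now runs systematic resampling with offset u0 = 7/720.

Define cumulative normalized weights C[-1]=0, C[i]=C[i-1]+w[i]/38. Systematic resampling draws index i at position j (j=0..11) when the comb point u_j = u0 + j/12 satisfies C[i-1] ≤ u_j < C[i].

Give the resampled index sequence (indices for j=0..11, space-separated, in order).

C = [2/19, 2/19, 5/19, 7/19, 1/2, 1/2, 10/19, 23/38, 15/19, 16/19, 17/19, 1]
j=0: u_0=7/720 ∈ [0, 2/19) → index 0
j=1: u_1=67/720 ∈ [0, 2/19) → index 0
j=2: u_2=127/720 ∈ [2/19, 5/19) → index 2
j=3: u_3=187/720 ∈ [2/19, 5/19) → index 2
j=4: u_4=247/720 ∈ [5/19, 7/19) → index 3
j=5: u_5=307/720 ∈ [7/19, 1/2) → index 4
j=6: u_6=367/720 ∈ [1/2, 10/19) → index 6
j=7: u_7=427/720 ∈ [10/19, 23/38) → index 7
j=8: u_8=487/720 ∈ [23/38, 15/19) → index 8
j=9: u_9=547/720 ∈ [23/38, 15/19) → index 8
j=10: u_10=607/720 ∈ [16/19, 17/19) → index 10
j=11: u_11=667/720 ∈ [17/19, 1) → index 11

0 0 2 2 3 4 6 7 8 8 10 11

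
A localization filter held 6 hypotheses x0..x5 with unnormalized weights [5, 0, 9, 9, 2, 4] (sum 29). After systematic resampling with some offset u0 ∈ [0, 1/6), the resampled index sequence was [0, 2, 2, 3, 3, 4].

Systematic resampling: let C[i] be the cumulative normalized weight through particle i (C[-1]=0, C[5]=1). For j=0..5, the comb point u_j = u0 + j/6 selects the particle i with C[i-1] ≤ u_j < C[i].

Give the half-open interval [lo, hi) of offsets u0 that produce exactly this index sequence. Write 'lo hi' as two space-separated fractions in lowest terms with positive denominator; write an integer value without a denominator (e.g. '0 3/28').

1/174 5/174

C = [5/29, 5/29, 14/29, 23/29, 25/29, 1]
j=0 picked index 0: u0 ∈ [0, 5/29)
j=1 picked index 2: u0 ∈ [1/174, 55/174)
j=2 picked index 2: u0 ∈ [-14/87, 13/87)
j=3 picked index 3: u0 ∈ [-1/58, 17/58)
j=4 picked index 3: u0 ∈ [-16/87, 11/87)
j=5 picked index 4: u0 ∈ [-7/174, 5/174)
intersection: [1/174, 5/174)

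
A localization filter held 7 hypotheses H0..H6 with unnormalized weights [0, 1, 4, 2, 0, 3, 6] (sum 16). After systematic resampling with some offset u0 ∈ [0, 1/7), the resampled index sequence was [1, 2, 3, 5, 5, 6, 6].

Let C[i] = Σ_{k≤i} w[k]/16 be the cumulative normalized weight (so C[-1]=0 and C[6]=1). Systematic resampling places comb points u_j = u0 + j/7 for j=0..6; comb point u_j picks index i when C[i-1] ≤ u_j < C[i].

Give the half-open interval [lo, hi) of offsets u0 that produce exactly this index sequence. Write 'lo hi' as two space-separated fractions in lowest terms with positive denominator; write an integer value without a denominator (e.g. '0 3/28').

C = [0, 1/16, 5/16, 7/16, 7/16, 5/8, 1]
j=0 picked index 1: u0 ∈ [0, 1/16)
j=1 picked index 2: u0 ∈ [-9/112, 19/112)
j=2 picked index 3: u0 ∈ [3/112, 17/112)
j=3 picked index 5: u0 ∈ [1/112, 11/56)
j=4 picked index 5: u0 ∈ [-15/112, 3/56)
j=5 picked index 6: u0 ∈ [-5/56, 2/7)
j=6 picked index 6: u0 ∈ [-13/56, 1/7)
intersection: [3/112, 3/56)

3/112 3/56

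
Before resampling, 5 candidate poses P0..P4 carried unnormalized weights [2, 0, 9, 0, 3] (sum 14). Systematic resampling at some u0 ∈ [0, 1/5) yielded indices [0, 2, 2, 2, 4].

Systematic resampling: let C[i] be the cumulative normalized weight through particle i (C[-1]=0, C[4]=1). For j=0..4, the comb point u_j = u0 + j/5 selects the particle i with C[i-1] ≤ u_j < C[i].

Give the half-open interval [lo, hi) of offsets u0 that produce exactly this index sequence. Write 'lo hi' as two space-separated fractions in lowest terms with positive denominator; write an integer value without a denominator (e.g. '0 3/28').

0 1/7

C = [1/7, 1/7, 11/14, 11/14, 1]
j=0 picked index 0: u0 ∈ [0, 1/7)
j=1 picked index 2: u0 ∈ [-2/35, 41/70)
j=2 picked index 2: u0 ∈ [-9/35, 27/70)
j=3 picked index 2: u0 ∈ [-16/35, 13/70)
j=4 picked index 4: u0 ∈ [-1/70, 1/5)
intersection: [0, 1/7)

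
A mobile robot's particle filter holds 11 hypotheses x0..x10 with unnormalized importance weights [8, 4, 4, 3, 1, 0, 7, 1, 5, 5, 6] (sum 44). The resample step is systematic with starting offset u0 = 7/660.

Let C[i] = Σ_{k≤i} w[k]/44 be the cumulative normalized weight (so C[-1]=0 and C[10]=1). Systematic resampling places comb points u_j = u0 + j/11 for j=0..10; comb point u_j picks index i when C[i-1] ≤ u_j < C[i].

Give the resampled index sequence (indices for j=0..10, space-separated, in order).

0 0 1 2 3 6 6 8 8 9 10

C = [2/11, 3/11, 4/11, 19/44, 5/11, 5/11, 27/44, 7/11, 3/4, 19/22, 1]
j=0: u_0=7/660 ∈ [0, 2/11) → index 0
j=1: u_1=67/660 ∈ [0, 2/11) → index 0
j=2: u_2=127/660 ∈ [2/11, 3/11) → index 1
j=3: u_3=17/60 ∈ [3/11, 4/11) → index 2
j=4: u_4=247/660 ∈ [4/11, 19/44) → index 3
j=5: u_5=307/660 ∈ [5/11, 27/44) → index 6
j=6: u_6=367/660 ∈ [5/11, 27/44) → index 6
j=7: u_7=427/660 ∈ [7/11, 3/4) → index 8
j=8: u_8=487/660 ∈ [7/11, 3/4) → index 8
j=9: u_9=547/660 ∈ [3/4, 19/22) → index 9
j=10: u_10=607/660 ∈ [19/22, 1) → index 10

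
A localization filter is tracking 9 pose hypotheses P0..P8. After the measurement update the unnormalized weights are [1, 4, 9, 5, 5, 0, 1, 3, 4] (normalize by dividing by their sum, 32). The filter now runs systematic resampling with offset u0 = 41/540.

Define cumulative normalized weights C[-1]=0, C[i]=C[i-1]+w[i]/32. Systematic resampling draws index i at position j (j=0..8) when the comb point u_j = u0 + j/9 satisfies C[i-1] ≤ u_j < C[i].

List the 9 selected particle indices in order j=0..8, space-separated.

1 2 2 2 3 4 4 7 8

C = [1/32, 5/32, 7/16, 19/32, 3/4, 3/4, 25/32, 7/8, 1]
j=0: u_0=41/540 ∈ [1/32, 5/32) → index 1
j=1: u_1=101/540 ∈ [5/32, 7/16) → index 2
j=2: u_2=161/540 ∈ [5/32, 7/16) → index 2
j=3: u_3=221/540 ∈ [5/32, 7/16) → index 2
j=4: u_4=281/540 ∈ [7/16, 19/32) → index 3
j=5: u_5=341/540 ∈ [19/32, 3/4) → index 4
j=6: u_6=401/540 ∈ [19/32, 3/4) → index 4
j=7: u_7=461/540 ∈ [25/32, 7/8) → index 7
j=8: u_8=521/540 ∈ [7/8, 1) → index 8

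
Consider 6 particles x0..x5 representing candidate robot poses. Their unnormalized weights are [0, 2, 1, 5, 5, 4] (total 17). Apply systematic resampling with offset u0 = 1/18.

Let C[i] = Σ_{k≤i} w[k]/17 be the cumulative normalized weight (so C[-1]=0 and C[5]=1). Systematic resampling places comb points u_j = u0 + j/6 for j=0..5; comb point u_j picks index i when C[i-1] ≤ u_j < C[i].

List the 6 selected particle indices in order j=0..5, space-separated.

C = [0, 2/17, 3/17, 8/17, 13/17, 1]
j=0: u_0=1/18 ∈ [0, 2/17) → index 1
j=1: u_1=2/9 ∈ [3/17, 8/17) → index 3
j=2: u_2=7/18 ∈ [3/17, 8/17) → index 3
j=3: u_3=5/9 ∈ [8/17, 13/17) → index 4
j=4: u_4=13/18 ∈ [8/17, 13/17) → index 4
j=5: u_5=8/9 ∈ [13/17, 1) → index 5

1 3 3 4 4 5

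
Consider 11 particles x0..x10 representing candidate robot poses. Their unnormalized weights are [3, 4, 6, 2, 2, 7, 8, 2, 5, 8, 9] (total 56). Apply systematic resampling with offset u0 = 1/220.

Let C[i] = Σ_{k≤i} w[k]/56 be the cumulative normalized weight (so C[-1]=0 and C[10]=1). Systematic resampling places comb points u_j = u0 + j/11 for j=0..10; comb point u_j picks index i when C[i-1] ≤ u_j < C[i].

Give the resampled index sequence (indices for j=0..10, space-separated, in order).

0 1 2 4 5 6 6 8 9 9 10

C = [3/56, 1/8, 13/56, 15/56, 17/56, 3/7, 4/7, 17/28, 39/56, 47/56, 1]
j=0: u_0=1/220 ∈ [0, 3/56) → index 0
j=1: u_1=21/220 ∈ [3/56, 1/8) → index 1
j=2: u_2=41/220 ∈ [1/8, 13/56) → index 2
j=3: u_3=61/220 ∈ [15/56, 17/56) → index 4
j=4: u_4=81/220 ∈ [17/56, 3/7) → index 5
j=5: u_5=101/220 ∈ [3/7, 4/7) → index 6
j=6: u_6=11/20 ∈ [3/7, 4/7) → index 6
j=7: u_7=141/220 ∈ [17/28, 39/56) → index 8
j=8: u_8=161/220 ∈ [39/56, 47/56) → index 9
j=9: u_9=181/220 ∈ [39/56, 47/56) → index 9
j=10: u_10=201/220 ∈ [47/56, 1) → index 10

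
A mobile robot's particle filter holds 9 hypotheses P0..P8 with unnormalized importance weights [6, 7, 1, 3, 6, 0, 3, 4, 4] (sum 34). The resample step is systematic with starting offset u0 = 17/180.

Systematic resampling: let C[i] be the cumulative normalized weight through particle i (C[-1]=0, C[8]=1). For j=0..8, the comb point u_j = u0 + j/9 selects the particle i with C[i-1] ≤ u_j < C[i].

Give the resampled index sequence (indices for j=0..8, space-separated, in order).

C = [3/17, 13/34, 7/17, 1/2, 23/34, 23/34, 13/17, 15/17, 1]
j=0: u_0=17/180 ∈ [0, 3/17) → index 0
j=1: u_1=37/180 ∈ [3/17, 13/34) → index 1
j=2: u_2=19/60 ∈ [3/17, 13/34) → index 1
j=3: u_3=77/180 ∈ [7/17, 1/2) → index 3
j=4: u_4=97/180 ∈ [1/2, 23/34) → index 4
j=5: u_5=13/20 ∈ [1/2, 23/34) → index 4
j=6: u_6=137/180 ∈ [23/34, 13/17) → index 6
j=7: u_7=157/180 ∈ [13/17, 15/17) → index 7
j=8: u_8=59/60 ∈ [15/17, 1) → index 8

0 1 1 3 4 4 6 7 8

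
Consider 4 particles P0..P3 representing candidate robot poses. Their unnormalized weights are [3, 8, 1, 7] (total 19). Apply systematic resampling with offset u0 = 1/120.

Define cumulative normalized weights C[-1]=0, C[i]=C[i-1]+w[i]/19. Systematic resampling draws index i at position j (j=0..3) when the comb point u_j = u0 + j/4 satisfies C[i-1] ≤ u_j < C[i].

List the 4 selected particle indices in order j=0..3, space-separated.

0 1 1 3

C = [3/19, 11/19, 12/19, 1]
j=0: u_0=1/120 ∈ [0, 3/19) → index 0
j=1: u_1=31/120 ∈ [3/19, 11/19) → index 1
j=2: u_2=61/120 ∈ [3/19, 11/19) → index 1
j=3: u_3=91/120 ∈ [12/19, 1) → index 3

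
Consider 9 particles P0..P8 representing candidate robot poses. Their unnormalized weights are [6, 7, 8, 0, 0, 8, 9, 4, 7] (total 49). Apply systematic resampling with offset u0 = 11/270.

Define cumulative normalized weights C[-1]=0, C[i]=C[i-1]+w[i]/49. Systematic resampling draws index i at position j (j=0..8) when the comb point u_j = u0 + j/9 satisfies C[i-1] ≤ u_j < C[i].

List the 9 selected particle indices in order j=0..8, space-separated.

0 1 1 2 5 6 6 7 8

C = [6/49, 13/49, 3/7, 3/7, 3/7, 29/49, 38/49, 6/7, 1]
j=0: u_0=11/270 ∈ [0, 6/49) → index 0
j=1: u_1=41/270 ∈ [6/49, 13/49) → index 1
j=2: u_2=71/270 ∈ [6/49, 13/49) → index 1
j=3: u_3=101/270 ∈ [13/49, 3/7) → index 2
j=4: u_4=131/270 ∈ [3/7, 29/49) → index 5
j=5: u_5=161/270 ∈ [29/49, 38/49) → index 6
j=6: u_6=191/270 ∈ [29/49, 38/49) → index 6
j=7: u_7=221/270 ∈ [38/49, 6/7) → index 7
j=8: u_8=251/270 ∈ [6/7, 1) → index 8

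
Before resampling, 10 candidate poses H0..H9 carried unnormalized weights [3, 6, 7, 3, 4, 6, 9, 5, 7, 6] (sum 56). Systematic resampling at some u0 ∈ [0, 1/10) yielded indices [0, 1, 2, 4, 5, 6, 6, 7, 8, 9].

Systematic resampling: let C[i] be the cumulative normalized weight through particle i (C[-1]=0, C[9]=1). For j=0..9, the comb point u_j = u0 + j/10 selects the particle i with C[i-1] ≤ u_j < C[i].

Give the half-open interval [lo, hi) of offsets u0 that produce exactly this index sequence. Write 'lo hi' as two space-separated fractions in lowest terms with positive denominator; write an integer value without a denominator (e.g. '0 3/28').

C = [3/56, 9/56, 2/7, 19/56, 23/56, 29/56, 19/28, 43/56, 25/28, 1]
j=0 picked index 0: u0 ∈ [0, 3/56)
j=1 picked index 1: u0 ∈ [-13/280, 17/280)
j=2 picked index 2: u0 ∈ [-11/280, 3/35)
j=3 picked index 4: u0 ∈ [11/280, 31/280)
j=4 picked index 5: u0 ∈ [3/280, 33/280)
j=5 picked index 6: u0 ∈ [1/56, 5/28)
j=6 picked index 6: u0 ∈ [-23/280, 11/140)
j=7 picked index 7: u0 ∈ [-3/140, 19/280)
j=8 picked index 8: u0 ∈ [-9/280, 13/140)
j=9 picked index 9: u0 ∈ [-1/140, 1/10)
intersection: [11/280, 3/56)

11/280 3/56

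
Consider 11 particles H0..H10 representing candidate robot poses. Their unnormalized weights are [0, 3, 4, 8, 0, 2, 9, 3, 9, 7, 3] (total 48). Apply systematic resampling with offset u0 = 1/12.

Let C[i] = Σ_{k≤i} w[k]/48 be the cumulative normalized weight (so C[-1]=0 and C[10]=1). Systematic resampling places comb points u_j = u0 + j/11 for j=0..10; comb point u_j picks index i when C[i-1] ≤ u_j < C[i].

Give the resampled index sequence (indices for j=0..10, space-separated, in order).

2 3 3 6 6 6 8 8 9 9 10

C = [0, 1/16, 7/48, 5/16, 5/16, 17/48, 13/24, 29/48, 19/24, 15/16, 1]
j=0: u_0=1/12 ∈ [1/16, 7/48) → index 2
j=1: u_1=23/132 ∈ [7/48, 5/16) → index 3
j=2: u_2=35/132 ∈ [7/48, 5/16) → index 3
j=3: u_3=47/132 ∈ [17/48, 13/24) → index 6
j=4: u_4=59/132 ∈ [17/48, 13/24) → index 6
j=5: u_5=71/132 ∈ [17/48, 13/24) → index 6
j=6: u_6=83/132 ∈ [29/48, 19/24) → index 8
j=7: u_7=95/132 ∈ [29/48, 19/24) → index 8
j=8: u_8=107/132 ∈ [19/24, 15/16) → index 9
j=9: u_9=119/132 ∈ [19/24, 15/16) → index 9
j=10: u_10=131/132 ∈ [15/16, 1) → index 10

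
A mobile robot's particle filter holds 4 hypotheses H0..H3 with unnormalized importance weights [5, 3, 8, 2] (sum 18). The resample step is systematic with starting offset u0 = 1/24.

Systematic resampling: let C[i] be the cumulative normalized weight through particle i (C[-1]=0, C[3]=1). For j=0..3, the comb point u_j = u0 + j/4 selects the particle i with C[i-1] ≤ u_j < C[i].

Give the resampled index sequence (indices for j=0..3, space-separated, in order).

0 1 2 2

C = [5/18, 4/9, 8/9, 1]
j=0: u_0=1/24 ∈ [0, 5/18) → index 0
j=1: u_1=7/24 ∈ [5/18, 4/9) → index 1
j=2: u_2=13/24 ∈ [4/9, 8/9) → index 2
j=3: u_3=19/24 ∈ [4/9, 8/9) → index 2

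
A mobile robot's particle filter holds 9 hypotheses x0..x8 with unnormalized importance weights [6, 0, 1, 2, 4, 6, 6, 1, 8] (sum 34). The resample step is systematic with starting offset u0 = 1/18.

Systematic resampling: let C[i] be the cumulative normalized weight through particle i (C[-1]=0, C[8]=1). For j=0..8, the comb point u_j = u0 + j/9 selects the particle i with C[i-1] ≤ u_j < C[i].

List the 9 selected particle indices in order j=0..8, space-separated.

C = [3/17, 3/17, 7/34, 9/34, 13/34, 19/34, 25/34, 13/17, 1]
j=0: u_0=1/18 ∈ [0, 3/17) → index 0
j=1: u_1=1/6 ∈ [0, 3/17) → index 0
j=2: u_2=5/18 ∈ [9/34, 13/34) → index 4
j=3: u_3=7/18 ∈ [13/34, 19/34) → index 5
j=4: u_4=1/2 ∈ [13/34, 19/34) → index 5
j=5: u_5=11/18 ∈ [19/34, 25/34) → index 6
j=6: u_6=13/18 ∈ [19/34, 25/34) → index 6
j=7: u_7=5/6 ∈ [13/17, 1) → index 8
j=8: u_8=17/18 ∈ [13/17, 1) → index 8

0 0 4 5 5 6 6 8 8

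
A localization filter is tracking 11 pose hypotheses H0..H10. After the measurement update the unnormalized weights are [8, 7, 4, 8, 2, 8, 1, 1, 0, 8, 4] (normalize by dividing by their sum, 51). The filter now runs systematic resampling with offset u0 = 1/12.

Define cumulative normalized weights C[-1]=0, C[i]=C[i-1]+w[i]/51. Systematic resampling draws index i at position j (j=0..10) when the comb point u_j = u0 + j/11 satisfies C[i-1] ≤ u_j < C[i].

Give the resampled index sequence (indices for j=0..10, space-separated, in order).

C = [8/51, 5/17, 19/51, 9/17, 29/51, 37/51, 38/51, 13/17, 13/17, 47/51, 1]
j=0: u_0=1/12 ∈ [0, 8/51) → index 0
j=1: u_1=23/132 ∈ [8/51, 5/17) → index 1
j=2: u_2=35/132 ∈ [8/51, 5/17) → index 1
j=3: u_3=47/132 ∈ [5/17, 19/51) → index 2
j=4: u_4=59/132 ∈ [19/51, 9/17) → index 3
j=5: u_5=71/132 ∈ [9/17, 29/51) → index 4
j=6: u_6=83/132 ∈ [29/51, 37/51) → index 5
j=7: u_7=95/132 ∈ [29/51, 37/51) → index 5
j=8: u_8=107/132 ∈ [13/17, 47/51) → index 9
j=9: u_9=119/132 ∈ [13/17, 47/51) → index 9
j=10: u_10=131/132 ∈ [47/51, 1) → index 10

0 1 1 2 3 4 5 5 9 9 10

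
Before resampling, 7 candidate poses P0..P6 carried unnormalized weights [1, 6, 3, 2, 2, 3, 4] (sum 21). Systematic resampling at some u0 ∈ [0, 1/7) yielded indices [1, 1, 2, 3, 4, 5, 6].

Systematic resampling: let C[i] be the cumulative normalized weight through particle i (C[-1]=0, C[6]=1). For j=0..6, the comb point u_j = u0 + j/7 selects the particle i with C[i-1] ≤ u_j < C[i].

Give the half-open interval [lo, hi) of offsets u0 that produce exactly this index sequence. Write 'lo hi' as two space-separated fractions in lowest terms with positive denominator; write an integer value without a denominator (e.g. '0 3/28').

C = [1/21, 1/3, 10/21, 4/7, 2/3, 17/21, 1]
j=0 picked index 1: u0 ∈ [1/21, 1/3)
j=1 picked index 1: u0 ∈ [-2/21, 4/21)
j=2 picked index 2: u0 ∈ [1/21, 4/21)
j=3 picked index 3: u0 ∈ [1/21, 1/7)
j=4 picked index 4: u0 ∈ [0, 2/21)
j=5 picked index 5: u0 ∈ [-1/21, 2/21)
j=6 picked index 6: u0 ∈ [-1/21, 1/7)
intersection: [1/21, 2/21)

1/21 2/21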